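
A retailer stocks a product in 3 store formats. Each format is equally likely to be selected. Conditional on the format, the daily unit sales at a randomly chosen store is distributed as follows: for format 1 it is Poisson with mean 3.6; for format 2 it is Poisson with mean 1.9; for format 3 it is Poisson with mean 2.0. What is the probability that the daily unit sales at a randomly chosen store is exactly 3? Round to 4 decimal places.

0.1880

Conditional on each format, P(X = 3): 1: 0.212469; 2: 0.170982; 3: 0.180447.
By total probability, P(X = 3) = 0.333333·0.212469 + 0.333333·0.170982 + 0.333333·0.180447 = 0.187966.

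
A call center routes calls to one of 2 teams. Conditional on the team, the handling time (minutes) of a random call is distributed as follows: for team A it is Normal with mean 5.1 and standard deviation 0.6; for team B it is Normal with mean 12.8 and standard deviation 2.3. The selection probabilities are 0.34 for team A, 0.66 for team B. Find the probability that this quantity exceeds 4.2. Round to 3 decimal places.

Conditional on each team, P(X > 4.2): A: 0.933193; B: 0.999908.
By total probability, P(X > 4.2) = 0.34·0.933193 + 0.66·0.999908 = 0.977225.

0.977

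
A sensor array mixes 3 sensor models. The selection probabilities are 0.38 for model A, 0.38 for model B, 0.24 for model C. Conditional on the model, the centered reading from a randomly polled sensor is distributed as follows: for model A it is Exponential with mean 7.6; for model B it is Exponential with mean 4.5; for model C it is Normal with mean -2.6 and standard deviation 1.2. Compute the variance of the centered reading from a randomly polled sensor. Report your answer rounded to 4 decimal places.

45.4629

Per component, A: μ=7.6, E[X²]=115.52; B: μ=4.5, E[X²]=40.5; C: μ=-2.6, E[X²]=8.2.
E[X] = 0.38·7.6 + 0.38·4.5 + 0.24·-2.6 = 3.974.
E[X²] = 0.38·115.52 + 0.38·40.5 + 0.24·8.2 = 61.2556.
Var(X) = E[X²] − (E[X])² = 61.2556 − 15.7927 = 45.4629.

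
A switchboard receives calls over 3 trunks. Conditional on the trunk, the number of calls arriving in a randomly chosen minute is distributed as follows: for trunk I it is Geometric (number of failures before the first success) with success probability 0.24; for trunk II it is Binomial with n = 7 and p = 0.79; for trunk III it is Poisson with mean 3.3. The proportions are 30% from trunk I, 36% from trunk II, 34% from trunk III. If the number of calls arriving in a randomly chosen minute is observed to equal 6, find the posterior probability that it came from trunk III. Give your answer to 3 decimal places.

Likelihoods P(X=6 | ·): I: 0.046248; II: 0.357339; III: 0.0661575.
Posterior ∝ prior × likelihood. Numerator for III: 0.34·0.0661575 = 0.0224936.
Normalizing constant: 0.3·0.046248 + 0.36·0.357339 + 0.34·0.0661575 = 0.16501.
P(III | observation) = 0.0224936 / 0.16501 = 0.136316.

0.136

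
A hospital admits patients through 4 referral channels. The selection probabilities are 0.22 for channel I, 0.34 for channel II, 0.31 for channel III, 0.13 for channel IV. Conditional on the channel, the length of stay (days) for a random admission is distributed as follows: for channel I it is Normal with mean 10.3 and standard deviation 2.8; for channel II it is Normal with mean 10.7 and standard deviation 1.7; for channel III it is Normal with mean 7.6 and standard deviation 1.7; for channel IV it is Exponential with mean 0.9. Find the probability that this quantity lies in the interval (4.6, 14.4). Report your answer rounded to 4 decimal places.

Conditional on each channel, P(4.6 < X < 14.4): I: 0.907553; II: 0.985073; III: 0.961162; IV: 0.00602927.
By total probability, P(4.6 < X < 14.4) = 0.22·0.907553 + 0.34·0.985073 + 0.31·0.961162 + 0.13·0.00602927 = 0.83333.

0.8333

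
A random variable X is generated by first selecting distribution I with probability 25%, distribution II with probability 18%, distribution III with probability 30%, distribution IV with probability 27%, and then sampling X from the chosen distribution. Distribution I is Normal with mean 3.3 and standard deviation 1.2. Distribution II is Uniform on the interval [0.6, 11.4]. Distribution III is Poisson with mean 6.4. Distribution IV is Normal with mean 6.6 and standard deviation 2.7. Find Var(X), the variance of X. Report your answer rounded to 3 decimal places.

Per component, I: μ=3.3, E[X²]=12.33; II: μ=6, E[X²]=45.72; III: μ=6.4, E[X²]=47.36; IV: μ=6.6, E[X²]=50.85.
E[X] = 0.25·3.3 + 0.18·6 + 0.3·6.4 + 0.27·6.6 = 5.607.
E[X²] = 0.25·12.33 + 0.18·45.72 + 0.3·47.36 + 0.27·50.85 = 39.2496.
Var(X) = E[X²] − (E[X])² = 39.2496 − 31.4384 = 7.81115.

7.811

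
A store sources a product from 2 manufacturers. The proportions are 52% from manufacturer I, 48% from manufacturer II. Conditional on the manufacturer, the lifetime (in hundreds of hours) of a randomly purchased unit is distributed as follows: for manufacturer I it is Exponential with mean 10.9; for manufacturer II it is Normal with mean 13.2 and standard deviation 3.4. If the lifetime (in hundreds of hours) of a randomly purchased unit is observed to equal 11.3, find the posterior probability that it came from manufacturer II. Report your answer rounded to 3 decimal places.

Likelihoods f(11.3 | ·): I: 0.0325343; II: 0.100374.
Posterior ∝ prior × likelihood. Numerator for II: 0.48·0.100374 = 0.0481793.
Normalizing constant: 0.52·0.0325343 + 0.48·0.100374 = 0.0650972.
P(II | observation) = 0.0481793 / 0.0650972 = 0.740114.

0.740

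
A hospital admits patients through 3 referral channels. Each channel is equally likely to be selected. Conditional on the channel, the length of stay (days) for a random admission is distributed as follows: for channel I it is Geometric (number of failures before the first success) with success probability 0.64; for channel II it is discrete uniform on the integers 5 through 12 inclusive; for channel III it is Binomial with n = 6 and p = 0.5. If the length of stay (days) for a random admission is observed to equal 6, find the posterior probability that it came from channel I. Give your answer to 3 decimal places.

0.010

Likelihoods P(X=6 | ·): I: 0.00139314; II: 0.125; III: 0.015625.
Posterior ∝ prior × likelihood. Numerator for I: 0.333333·0.00139314 = 0.00046438.
Normalizing constant: 0.333333·0.00139314 + 0.333333·0.125 + 0.333333·0.015625 = 0.0473394.
P(I | observation) = 0.00046438 / 0.0473394 = 0.0098096.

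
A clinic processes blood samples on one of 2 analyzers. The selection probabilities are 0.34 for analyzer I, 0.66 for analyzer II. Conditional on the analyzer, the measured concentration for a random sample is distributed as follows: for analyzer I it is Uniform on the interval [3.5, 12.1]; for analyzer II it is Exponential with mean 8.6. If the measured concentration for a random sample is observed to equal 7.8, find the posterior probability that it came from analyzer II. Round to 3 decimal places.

0.439

Likelihoods f(7.8 | ·): I: 0.116279; II: 0.0469469.
Posterior ∝ prior × likelihood. Numerator for II: 0.66·0.0469469 = 0.0309849.
Normalizing constant: 0.34·0.116279 + 0.66·0.0469469 = 0.0705198.
P(II | observation) = 0.0309849 / 0.0705198 = 0.439379.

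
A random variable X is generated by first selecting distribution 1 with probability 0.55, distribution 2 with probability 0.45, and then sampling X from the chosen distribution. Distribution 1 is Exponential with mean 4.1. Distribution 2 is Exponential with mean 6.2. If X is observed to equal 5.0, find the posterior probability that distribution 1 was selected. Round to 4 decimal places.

Likelihoods f(5.0 | ·): 1: 0.0720425; 2: 0.0720064.
Posterior ∝ prior × likelihood. Numerator for 1: 0.55·0.0720425 = 0.0396234.
Normalizing constant: 0.55·0.0720425 + 0.45·0.0720064 = 0.0720262.
P(1 | observation) = 0.0396234 / 0.0720262 = 0.550124.

0.5501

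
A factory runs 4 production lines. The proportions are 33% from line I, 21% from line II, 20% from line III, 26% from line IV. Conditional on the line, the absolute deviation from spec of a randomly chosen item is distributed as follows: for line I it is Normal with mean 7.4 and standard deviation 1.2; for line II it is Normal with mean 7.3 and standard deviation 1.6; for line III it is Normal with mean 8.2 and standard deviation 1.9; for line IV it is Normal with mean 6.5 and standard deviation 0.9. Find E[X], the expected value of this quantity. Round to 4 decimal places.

7.3050

Component means — I: 7.4; II: 7.3; III: 8.2; IV: 6.5.
E[X] = 0.33·7.4 + 0.21·7.3 + 0.2·8.2 + 0.26·6.5 = 7.305.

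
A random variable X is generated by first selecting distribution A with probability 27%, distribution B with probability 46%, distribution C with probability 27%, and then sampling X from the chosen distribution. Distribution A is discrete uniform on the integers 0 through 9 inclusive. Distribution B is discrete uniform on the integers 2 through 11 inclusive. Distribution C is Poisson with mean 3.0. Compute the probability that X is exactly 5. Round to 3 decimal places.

0.100

Conditional on each component, P(X = 5): A: 0.1; B: 0.1; C: 0.100819.
By total probability, P(X = 5) = 0.27·0.1 + 0.46·0.1 + 0.27·0.100819 = 0.100221.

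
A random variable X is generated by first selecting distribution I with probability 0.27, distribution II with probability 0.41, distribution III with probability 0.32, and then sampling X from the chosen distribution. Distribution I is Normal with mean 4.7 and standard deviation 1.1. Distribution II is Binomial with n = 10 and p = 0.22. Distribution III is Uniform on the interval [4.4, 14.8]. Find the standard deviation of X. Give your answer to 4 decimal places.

3.7236

Per component, I: μ=4.7, E[X²]=23.3; II: μ=2.2, E[X²]=6.556; III: μ=9.6, E[X²]=101.173.
E[X] = 0.27·4.7 + 0.41·2.2 + 0.32·9.6 = 5.243.
E[X²] = 0.27·23.3 + 0.41·6.556 + 0.32·101.173 = 41.3544.
Var(X) = E[X²] − (E[X])² = 41.3544 − 27.489 = 13.8654.
SD(X) = √13.8654 = 3.72362.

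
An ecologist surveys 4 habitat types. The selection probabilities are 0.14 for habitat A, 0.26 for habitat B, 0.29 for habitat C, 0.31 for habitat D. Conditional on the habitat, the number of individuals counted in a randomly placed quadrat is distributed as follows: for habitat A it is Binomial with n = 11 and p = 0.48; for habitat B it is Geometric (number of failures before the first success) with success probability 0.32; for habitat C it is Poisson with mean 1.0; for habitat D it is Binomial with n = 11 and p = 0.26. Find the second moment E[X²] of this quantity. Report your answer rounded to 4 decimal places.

For each component E[X²] = Var + (mean)², giving A: 30.624; B: 11.1562; C: 2; D: 10.296.
Overall E[X²] = 0.14·30.624 + 0.26·11.1562 + 0.29·2 + 0.31·10.296 = 10.9597.

10.9597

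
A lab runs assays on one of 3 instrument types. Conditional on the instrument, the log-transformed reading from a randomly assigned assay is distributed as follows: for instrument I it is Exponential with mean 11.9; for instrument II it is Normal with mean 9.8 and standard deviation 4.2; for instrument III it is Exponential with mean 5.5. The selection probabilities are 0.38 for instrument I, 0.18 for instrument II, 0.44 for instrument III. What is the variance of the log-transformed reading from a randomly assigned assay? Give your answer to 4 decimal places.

Per component, I: μ=11.9, E[X²]=283.22; II: μ=9.8, E[X²]=113.68; III: μ=5.5, E[X²]=60.5.
E[X] = 0.38·11.9 + 0.18·9.8 + 0.44·5.5 = 8.706.
E[X²] = 0.38·283.22 + 0.18·113.68 + 0.44·60.5 = 154.706.
Var(X) = E[X²] − (E[X])² = 154.706 − 75.7944 = 78.9116.

78.9116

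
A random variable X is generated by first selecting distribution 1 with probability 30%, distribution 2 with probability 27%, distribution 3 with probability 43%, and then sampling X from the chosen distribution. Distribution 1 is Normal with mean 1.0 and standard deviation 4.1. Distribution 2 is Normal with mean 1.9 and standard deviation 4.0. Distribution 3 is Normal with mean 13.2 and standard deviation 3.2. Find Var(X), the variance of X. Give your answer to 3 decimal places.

Per component, 1: μ=1, E[X²]=17.81; 2: μ=1.9, E[X²]=19.61; 3: μ=13.2, E[X²]=184.48.
E[X] = 0.3·1 + 0.27·1.9 + 0.43·13.2 = 6.489.
E[X²] = 0.3·17.81 + 0.27·19.61 + 0.43·184.48 = 89.9641.
Var(X) = E[X²] − (E[X])² = 89.9641 − 42.1071 = 47.857.

47.857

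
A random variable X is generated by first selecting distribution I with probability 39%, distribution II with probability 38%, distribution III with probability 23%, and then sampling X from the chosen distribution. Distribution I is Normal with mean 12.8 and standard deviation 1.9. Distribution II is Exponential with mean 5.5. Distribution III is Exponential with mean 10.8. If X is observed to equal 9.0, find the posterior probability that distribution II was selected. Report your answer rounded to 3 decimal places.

Likelihoods f(9.0 | ·): I: 0.0284163; II: 0.0353976; III: 0.0402406.
Posterior ∝ prior × likelihood. Numerator for II: 0.38·0.0353976 = 0.0134511.
Normalizing constant: 0.39·0.0284163 + 0.38·0.0353976 + 0.23·0.0402406 = 0.0337888.
P(II | observation) = 0.0134511 / 0.0337888 = 0.398093.

0.398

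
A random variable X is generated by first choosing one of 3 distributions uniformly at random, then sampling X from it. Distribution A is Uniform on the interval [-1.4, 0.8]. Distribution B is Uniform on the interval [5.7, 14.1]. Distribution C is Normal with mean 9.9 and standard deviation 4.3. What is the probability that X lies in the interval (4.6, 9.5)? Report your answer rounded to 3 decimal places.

Conditional on each component, P(4.6 < X < 9.5): A: 0; B: 0.452381; C: 0.354072.
By total probability, P(4.6 < X < 9.5) = 0.333333·0 + 0.333333·0.452381 + 0.333333·0.354072 = 0.268818.

0.269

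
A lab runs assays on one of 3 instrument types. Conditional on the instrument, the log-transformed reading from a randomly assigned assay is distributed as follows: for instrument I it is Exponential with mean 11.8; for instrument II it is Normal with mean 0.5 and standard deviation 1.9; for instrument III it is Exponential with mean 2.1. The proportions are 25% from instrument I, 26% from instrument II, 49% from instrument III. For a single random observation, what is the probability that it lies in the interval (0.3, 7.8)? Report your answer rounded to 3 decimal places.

Conditional on each instrument, P(0.3 < X < 7.8): I: 0.458571; II: 0.541856; III: 0.842505.
By total probability, P(0.3 < X < 7.8) = 0.25·0.458571 + 0.26·0.541856 + 0.49·0.842505 = 0.668353.

0.668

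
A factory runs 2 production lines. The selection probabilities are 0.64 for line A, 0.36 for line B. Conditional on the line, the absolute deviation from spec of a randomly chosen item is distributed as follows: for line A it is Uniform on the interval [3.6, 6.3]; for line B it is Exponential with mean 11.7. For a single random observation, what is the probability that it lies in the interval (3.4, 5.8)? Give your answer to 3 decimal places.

Conditional on each line, P(3.4 < X < 5.8): A: 0.814815; B: 0.138688.
By total probability, P(3.4 < X < 5.8) = 0.64·0.814815 + 0.36·0.138688 = 0.571409.

0.571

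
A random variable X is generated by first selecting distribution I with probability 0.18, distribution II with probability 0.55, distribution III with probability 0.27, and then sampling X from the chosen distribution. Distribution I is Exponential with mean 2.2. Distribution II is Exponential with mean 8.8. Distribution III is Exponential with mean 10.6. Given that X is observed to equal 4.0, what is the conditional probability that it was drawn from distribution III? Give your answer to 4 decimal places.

Likelihoods f(4.0 | ·): I: 0.0737821; II: 0.0721291; III: 0.0646859.
Posterior ∝ prior × likelihood. Numerator for III: 0.27·0.0646859 = 0.0174652.
Normalizing constant: 0.18·0.0737821 + 0.55·0.0721291 + 0.27·0.0646859 = 0.070417.
P(III | observation) = 0.0174652 / 0.070417 = 0.248025.

0.2480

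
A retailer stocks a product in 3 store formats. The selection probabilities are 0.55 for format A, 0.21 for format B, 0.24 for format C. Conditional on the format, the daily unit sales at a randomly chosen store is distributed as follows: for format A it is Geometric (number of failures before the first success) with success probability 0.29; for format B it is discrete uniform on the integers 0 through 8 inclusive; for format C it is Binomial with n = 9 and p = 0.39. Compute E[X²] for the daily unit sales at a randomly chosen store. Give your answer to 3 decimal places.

16.171

For each component E[X²] = Var + (mean)², giving A: 14.4364; B: 22.6667; C: 14.4612.
Overall E[X²] = 0.55·14.4364 + 0.21·22.6667 + 0.24·14.4612 = 16.1707.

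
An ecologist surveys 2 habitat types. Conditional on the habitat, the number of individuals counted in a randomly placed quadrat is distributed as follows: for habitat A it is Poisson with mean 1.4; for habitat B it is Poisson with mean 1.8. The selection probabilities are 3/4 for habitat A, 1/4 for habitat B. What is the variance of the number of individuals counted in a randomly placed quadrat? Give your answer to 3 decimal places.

1.530

Per component, A: μ=1.4, E[X²]=3.36; B: μ=1.8, E[X²]=5.04.
E[X] = 0.75·1.4 + 0.25·1.8 = 1.5.
E[X²] = 0.75·3.36 + 0.25·5.04 = 3.78.
Var(X) = E[X²] − (E[X])² = 3.78 − 2.25 = 1.53.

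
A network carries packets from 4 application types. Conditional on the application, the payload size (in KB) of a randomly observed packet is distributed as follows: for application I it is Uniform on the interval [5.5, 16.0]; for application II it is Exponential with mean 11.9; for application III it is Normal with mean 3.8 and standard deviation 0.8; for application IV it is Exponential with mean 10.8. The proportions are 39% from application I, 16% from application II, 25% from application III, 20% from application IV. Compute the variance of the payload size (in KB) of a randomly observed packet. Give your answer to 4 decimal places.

Per component, I: μ=10.75, E[X²]=124.75; II: μ=11.9, E[X²]=283.22; III: μ=3.8, E[X²]=15.08; IV: μ=10.8, E[X²]=233.28.
E[X] = 0.39·10.75 + 0.16·11.9 + 0.25·3.8 + 0.2·10.8 = 9.2065.
E[X²] = 0.39·124.75 + 0.16·283.22 + 0.25·15.08 + 0.2·233.28 = 144.394.
Var(X) = E[X²] − (E[X])² = 144.394 − 84.7596 = 59.6341.

59.6341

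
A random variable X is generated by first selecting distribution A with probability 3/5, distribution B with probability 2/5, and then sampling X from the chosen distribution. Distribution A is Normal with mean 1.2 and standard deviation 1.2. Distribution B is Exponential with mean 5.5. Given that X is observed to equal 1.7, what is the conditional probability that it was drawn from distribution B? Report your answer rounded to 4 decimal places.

0.2260

Likelihoods f(1.7 | ·): A: 0.30481; B: 0.133475.
Posterior ∝ prior × likelihood. Numerator for B: 0.4·0.133475 = 0.0533901.
Normalizing constant: 0.6·0.30481 + 0.4·0.133475 = 0.236276.
P(B | observation) = 0.0533901 / 0.236276 = 0.225965.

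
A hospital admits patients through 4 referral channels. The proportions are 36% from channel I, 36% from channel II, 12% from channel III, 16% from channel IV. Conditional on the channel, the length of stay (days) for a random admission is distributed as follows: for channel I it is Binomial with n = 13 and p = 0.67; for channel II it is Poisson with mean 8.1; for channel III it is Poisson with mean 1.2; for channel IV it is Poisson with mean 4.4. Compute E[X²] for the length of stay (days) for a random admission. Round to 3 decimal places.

For each component E[X²] = Var + (mean)², giving I: 78.7384; II: 73.71; III: 2.64; IV: 23.76.
Overall E[X²] = 0.36·78.7384 + 0.36·73.71 + 0.12·2.64 + 0.16·23.76 = 58.9998.

59.000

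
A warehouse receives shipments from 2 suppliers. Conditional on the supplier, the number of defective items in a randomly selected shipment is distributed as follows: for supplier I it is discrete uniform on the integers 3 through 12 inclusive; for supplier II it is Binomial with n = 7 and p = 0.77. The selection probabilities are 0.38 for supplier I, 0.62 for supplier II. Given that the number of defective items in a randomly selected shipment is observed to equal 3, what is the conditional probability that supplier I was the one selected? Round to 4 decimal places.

Likelihoods P(X=3 | ·): I: 0.1; II: 0.0447148.
Posterior ∝ prior × likelihood. Numerator for I: 0.38·0.1 = 0.038.
Normalizing constant: 0.38·0.1 + 0.62·0.0447148 = 0.0657232.
P(I | observation) = 0.038 / 0.0657232 = 0.578182.

0.5782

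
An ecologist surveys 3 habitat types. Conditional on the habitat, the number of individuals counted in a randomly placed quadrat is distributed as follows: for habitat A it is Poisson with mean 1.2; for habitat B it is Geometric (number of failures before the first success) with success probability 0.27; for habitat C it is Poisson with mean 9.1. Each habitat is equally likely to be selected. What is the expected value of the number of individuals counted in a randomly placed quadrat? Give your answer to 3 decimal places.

4.335

Component means — A: 1.2; B: 2.7037; C: 9.1.
E[X] = 0.333333·1.2 + 0.333333·2.7037 + 0.333333·9.1 = 4.33457.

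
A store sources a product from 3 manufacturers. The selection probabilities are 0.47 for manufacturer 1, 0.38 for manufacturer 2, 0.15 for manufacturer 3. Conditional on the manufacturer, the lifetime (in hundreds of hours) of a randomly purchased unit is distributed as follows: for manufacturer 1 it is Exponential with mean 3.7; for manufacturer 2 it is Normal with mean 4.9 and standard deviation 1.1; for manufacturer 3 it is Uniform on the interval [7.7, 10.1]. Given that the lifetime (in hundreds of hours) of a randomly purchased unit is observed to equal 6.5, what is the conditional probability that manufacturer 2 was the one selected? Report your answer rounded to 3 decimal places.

0.686

Likelihoods f(6.5 | ·): 1: 0.0466497; 2: 0.125921; 3: 0.
Posterior ∝ prior × likelihood. Numerator for 2: 0.38·0.125921 = 0.04785.
Normalizing constant: 0.47·0.0466497 + 0.38·0.125921 + 0.15·0 = 0.0697754.
P(2 | observation) = 0.04785 / 0.0697754 = 0.685772.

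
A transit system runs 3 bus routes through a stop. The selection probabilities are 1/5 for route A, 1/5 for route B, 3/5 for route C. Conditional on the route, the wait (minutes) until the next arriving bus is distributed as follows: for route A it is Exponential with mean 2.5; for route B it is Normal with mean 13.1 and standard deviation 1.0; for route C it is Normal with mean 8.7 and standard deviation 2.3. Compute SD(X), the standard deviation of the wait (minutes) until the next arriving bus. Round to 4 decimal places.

Per component, A: μ=2.5, E[X²]=12.5; B: μ=13.1, E[X²]=172.61; C: μ=8.7, E[X²]=80.98.
E[X] = 0.2·2.5 + 0.2·13.1 + 0.6·8.7 = 8.34.
E[X²] = 0.2·12.5 + 0.2·172.61 + 0.6·80.98 = 85.61.
Var(X) = E[X²] − (E[X])² = 85.61 − 69.5556 = 16.0544.
SD(X) = √16.0544 = 4.00679.

4.0068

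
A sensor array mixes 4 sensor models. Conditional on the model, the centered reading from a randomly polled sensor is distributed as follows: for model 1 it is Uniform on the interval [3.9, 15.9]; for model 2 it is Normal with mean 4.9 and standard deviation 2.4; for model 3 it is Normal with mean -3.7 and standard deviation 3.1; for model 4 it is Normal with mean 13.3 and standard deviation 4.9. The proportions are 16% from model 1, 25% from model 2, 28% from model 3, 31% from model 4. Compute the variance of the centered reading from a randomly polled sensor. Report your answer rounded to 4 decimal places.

Per component, 1: μ=9.9, E[X²]=110.01; 2: μ=4.9, E[X²]=29.77; 3: μ=-3.7, E[X²]=23.3; 4: μ=13.3, E[X²]=200.9.
E[X] = 0.16·9.9 + 0.25·4.9 + 0.28·-3.7 + 0.31·13.3 = 5.896.
E[X²] = 0.16·110.01 + 0.25·29.77 + 0.28·23.3 + 0.31·200.9 = 93.8471.
Var(X) = E[X²] − (E[X])² = 93.8471 − 34.7628 = 59.0843.

59.0843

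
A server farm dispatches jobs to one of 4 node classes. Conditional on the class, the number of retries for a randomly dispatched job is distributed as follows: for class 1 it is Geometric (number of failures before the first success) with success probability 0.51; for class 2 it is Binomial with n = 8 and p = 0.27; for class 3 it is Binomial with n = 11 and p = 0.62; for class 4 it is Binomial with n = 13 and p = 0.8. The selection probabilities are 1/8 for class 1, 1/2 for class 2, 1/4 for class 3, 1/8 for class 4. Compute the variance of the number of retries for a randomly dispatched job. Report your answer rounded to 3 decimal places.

Per component, 1: μ=0.960784, E[X²]=2.807; 2: μ=2.16, E[X²]=6.2424; 3: μ=6.82, E[X²]=49.104; 4: μ=10.4, E[X²]=110.24.
E[X] = 0.125·0.960784 + 0.5·2.16 + 0.25·6.82 + 0.125·10.4 = 4.2051.
E[X²] = 0.125·2.807 + 0.5·6.2424 + 0.25·49.104 + 0.125·110.24 = 29.5281.
Var(X) = E[X²] − (E[X])² = 29.5281 − 17.6828 = 11.8452.

11.845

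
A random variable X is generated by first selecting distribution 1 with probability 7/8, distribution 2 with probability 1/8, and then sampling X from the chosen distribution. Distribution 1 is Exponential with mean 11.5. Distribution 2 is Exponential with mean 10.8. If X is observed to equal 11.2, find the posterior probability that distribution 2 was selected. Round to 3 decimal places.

Likelihoods f(11.2 | ·): 1: 0.032835; 2: 0.0328244.
Posterior ∝ prior × likelihood. Numerator for 2: 0.125·0.0328244 = 0.00410305.
Normalizing constant: 0.875·0.032835 + 0.125·0.0328244 = 0.0328337.
P(2 | observation) = 0.00410305 / 0.0328337 = 0.124965.

0.125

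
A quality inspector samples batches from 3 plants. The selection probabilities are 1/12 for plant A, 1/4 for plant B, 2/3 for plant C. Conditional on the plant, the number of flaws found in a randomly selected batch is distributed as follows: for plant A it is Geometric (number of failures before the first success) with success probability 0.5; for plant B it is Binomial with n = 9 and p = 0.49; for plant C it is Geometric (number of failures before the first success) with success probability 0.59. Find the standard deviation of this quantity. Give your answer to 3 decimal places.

Per component, A: μ=1, E[X²]=3; B: μ=4.41, E[X²]=21.6972; C: μ=0.694915, E[X²]=1.66073.
E[X] = 0.0833333·1 + 0.25·4.41 + 0.666667·0.694915 = 1.64911.
E[X²] = 0.0833333·3 + 0.25·21.6972 + 0.666667·1.66073 = 6.78145.
Var(X) = E[X²] − (E[X])² = 6.78145 − 2.71956 = 4.06189.
SD(X) = √4.06189 = 2.01541.

2.015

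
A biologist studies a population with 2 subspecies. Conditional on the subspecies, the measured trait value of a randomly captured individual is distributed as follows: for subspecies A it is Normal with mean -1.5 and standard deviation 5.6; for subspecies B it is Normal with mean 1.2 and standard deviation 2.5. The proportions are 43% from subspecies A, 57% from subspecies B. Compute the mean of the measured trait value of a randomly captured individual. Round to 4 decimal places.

0.0390

Component means — A: -1.5; B: 1.2.
E[X] = 0.43·-1.5 + 0.57·1.2 = 0.039.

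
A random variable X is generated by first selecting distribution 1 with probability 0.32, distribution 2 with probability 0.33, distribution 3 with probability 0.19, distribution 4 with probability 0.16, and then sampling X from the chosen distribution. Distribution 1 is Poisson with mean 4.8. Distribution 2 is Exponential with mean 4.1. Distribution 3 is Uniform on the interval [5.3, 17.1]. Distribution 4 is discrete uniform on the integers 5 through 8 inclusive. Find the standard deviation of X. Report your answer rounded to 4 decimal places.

Per component, 1: μ=4.8, E[X²]=27.84; 2: μ=4.1, E[X²]=33.62; 3: μ=11.2, E[X²]=137.043; 4: μ=6.5, E[X²]=43.5.
E[X] = 0.32·4.8 + 0.33·4.1 + 0.19·11.2 + 0.16·6.5 = 6.057.
E[X²] = 0.32·27.84 + 0.33·33.62 + 0.19·137.043 + 0.16·43.5 = 53.0016.
Var(X) = E[X²] − (E[X])² = 53.0016 − 36.6872 = 16.3144.
SD(X) = √16.3144 = 4.03911.

4.0391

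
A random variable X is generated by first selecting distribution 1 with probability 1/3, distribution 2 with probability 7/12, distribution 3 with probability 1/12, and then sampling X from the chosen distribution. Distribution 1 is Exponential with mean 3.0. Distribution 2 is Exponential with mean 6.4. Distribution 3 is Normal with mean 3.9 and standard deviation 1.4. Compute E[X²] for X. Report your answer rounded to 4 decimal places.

For each component E[X²] = Var + (mean)², giving 1: 18; 2: 81.92; 3: 17.17.
Overall E[X²] = 0.333333·18 + 0.583333·81.92 + 0.0833333·17.17 = 55.2175.

55.2175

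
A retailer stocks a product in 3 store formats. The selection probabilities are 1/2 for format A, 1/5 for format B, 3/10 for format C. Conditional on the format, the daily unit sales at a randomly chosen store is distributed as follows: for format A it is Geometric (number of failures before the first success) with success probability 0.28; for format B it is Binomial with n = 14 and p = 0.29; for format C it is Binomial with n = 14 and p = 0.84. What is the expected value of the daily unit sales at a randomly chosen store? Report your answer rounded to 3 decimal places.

Component means — A: 2.57143; B: 4.06; C: 11.76.
E[X] = 0.5·2.57143 + 0.2·4.06 + 0.3·11.76 = 5.62571.

5.626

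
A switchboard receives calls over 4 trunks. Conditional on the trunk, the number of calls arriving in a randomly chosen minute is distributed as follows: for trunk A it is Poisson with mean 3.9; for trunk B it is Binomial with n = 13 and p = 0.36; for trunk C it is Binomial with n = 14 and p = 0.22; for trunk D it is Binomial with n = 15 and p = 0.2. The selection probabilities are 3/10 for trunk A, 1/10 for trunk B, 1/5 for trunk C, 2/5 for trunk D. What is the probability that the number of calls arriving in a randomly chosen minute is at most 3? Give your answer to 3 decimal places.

0.546

Conditional on each trunk, P(X ≤ 3): A: 0.453247; B: 0.253554; C: 0.628066; D: 0.648162.
By total probability, P(X ≤ 3) = 0.3·0.453247 + 0.1·0.253554 + 0.2·0.628066 + 0.4·0.648162 = 0.546208.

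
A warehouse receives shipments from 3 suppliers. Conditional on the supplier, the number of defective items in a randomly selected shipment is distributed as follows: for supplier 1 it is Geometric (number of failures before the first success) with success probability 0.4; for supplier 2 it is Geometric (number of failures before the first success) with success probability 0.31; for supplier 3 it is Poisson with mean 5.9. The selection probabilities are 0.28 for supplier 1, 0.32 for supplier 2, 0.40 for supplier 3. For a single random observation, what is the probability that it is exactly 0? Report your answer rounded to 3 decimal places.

0.212

Conditional on each supplier, P(X = 0): 1: 0.4; 2: 0.31; 3: 0.00273944.
By total probability, P(X = 0) = 0.28·0.4 + 0.32·0.31 + 0.4·0.00273944 = 0.212296.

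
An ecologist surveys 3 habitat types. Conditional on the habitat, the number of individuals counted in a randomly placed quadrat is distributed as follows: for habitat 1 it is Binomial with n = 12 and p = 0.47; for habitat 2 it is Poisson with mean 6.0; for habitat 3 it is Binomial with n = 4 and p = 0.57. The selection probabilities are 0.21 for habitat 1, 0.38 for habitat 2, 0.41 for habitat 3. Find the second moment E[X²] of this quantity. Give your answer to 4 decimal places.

For each component E[X²] = Var + (mean)², giving 1: 34.7988; 2: 42; 3: 6.1788.
Overall E[X²] = 0.21·34.7988 + 0.38·42 + 0.41·6.1788 = 25.8011.

25.8011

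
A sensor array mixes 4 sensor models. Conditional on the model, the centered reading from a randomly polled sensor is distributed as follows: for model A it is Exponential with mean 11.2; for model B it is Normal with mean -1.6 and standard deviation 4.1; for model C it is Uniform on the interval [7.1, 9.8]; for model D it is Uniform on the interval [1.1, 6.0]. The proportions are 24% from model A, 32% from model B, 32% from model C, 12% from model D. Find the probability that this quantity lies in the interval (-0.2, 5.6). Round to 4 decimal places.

Conditional on each model, P(-0.2 < X < 5.6): A: 0.393469; B: 0.326841; C: 0; D: 0.918367.
By total probability, P(-0.2 < X < 5.6) = 0.24·0.393469 + 0.32·0.326841 + 0.32·0 + 0.12·0.918367 = 0.309226.

0.3092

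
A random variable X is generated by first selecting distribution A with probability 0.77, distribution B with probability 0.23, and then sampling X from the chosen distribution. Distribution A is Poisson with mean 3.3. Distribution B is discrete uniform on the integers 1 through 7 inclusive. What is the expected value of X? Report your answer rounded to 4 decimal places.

3.4610

Component means — A: 3.3; B: 4.
E[X] = 0.77·3.3 + 0.23·4 = 3.461.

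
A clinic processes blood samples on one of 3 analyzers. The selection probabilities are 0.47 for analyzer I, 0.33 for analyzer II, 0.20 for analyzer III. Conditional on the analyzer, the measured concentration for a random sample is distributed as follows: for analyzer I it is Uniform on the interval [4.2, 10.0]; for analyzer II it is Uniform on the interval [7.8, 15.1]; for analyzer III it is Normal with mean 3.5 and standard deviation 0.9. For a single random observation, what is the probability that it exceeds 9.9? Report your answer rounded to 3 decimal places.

0.243

Conditional on each analyzer, P(X > 9.9): I: 0.0172414; II: 0.712329; III: 5.7554e-13.
By total probability, P(X > 9.9) = 0.47·0.0172414 + 0.33·0.712329 + 0.2·5.7554e-13 = 0.243172.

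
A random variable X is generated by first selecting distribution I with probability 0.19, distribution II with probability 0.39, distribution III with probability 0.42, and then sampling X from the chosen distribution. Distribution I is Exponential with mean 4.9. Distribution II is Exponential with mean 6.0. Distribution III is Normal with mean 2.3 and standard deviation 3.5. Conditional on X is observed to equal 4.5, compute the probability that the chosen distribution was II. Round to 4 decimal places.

0.3592

Likelihoods f(4.5 | ·): I: 0.0814633; II: 0.0787278; III: 0.0935506.
Posterior ∝ prior × likelihood. Numerator for II: 0.39·0.0787278 = 0.0307038.
Normalizing constant: 0.19·0.0814633 + 0.39·0.0787278 + 0.42·0.0935506 = 0.0854731.
P(II | observation) = 0.0307038 / 0.0854731 = 0.359222.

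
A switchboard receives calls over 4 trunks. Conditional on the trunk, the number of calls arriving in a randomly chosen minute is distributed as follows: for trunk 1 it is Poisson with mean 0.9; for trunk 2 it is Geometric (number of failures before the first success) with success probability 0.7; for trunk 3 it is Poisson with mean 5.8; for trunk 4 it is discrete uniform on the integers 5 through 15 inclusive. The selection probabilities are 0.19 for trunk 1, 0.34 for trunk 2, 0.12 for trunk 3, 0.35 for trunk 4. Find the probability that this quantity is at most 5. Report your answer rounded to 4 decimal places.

Conditional on each trunk, P(X ≤ 5): 1: 0.999657; 2: 0.999271; 3: 0.478315; 4: 0.0909091.
By total probability, P(X ≤ 5) = 0.19·0.999657 + 0.34·0.999271 + 0.12·0.478315 + 0.35·0.0909091 = 0.618903.

0.6189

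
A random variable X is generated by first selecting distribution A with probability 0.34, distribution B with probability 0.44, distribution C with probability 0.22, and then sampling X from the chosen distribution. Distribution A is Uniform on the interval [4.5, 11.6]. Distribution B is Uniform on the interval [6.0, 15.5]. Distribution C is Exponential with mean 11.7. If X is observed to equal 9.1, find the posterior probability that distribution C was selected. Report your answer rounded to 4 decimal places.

Likelihoods f(9.1 | ·): A: 0.140845; B: 0.105263; C: 0.0392672.
Posterior ∝ prior × likelihood. Numerator for C: 0.22·0.0392672 = 0.00863878.
Normalizing constant: 0.34·0.140845 + 0.44·0.105263 + 0.22·0.0392672 = 0.102842.
P(C | observation) = 0.00863878 / 0.102842 = 0.0840006.

0.0840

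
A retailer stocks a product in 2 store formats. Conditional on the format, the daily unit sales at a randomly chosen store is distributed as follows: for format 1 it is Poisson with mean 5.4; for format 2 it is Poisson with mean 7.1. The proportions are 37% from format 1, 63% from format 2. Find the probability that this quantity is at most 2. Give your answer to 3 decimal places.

0.052

Conditional on each format, P(X ≤ 2): 1: 0.0947579; 2: 0.0274801.
By total probability, P(X ≤ 2) = 0.37·0.0947579 + 0.63·0.0274801 = 0.0523729.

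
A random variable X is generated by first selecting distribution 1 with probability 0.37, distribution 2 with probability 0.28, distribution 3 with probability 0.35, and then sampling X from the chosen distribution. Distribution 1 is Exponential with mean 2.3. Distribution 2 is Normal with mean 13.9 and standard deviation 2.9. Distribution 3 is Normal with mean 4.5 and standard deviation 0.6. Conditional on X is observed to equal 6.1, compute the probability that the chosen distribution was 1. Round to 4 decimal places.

0.5962

Likelihoods f(6.1 | ·): 1: 0.0306512; 2: 0.00369501; 3: 0.0189933.
Posterior ∝ prior × likelihood. Numerator for 1: 0.37·0.0306512 = 0.0113409.
Normalizing constant: 0.37·0.0306512 + 0.28·0.00369501 + 0.35·0.0189933 = 0.0190232.
P(1 | observation) = 0.0113409 / 0.0190232 = 0.596164.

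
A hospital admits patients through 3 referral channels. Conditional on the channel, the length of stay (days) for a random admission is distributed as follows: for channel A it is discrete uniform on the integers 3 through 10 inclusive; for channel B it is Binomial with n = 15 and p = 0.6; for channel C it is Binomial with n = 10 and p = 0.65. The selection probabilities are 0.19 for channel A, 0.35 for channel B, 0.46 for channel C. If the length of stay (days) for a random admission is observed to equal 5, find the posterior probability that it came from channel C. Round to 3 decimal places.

Likelihoods P(X=5 | ·): A: 0.125; B: 0.0244856; C: 0.15357.
Posterior ∝ prior × likelihood. Numerator for C: 0.46·0.15357 = 0.0706424.
Normalizing constant: 0.19·0.125 + 0.35·0.0244856 + 0.46·0.15357 = 0.102962.
P(C | observation) = 0.0706424 / 0.102962 = 0.686099.

0.686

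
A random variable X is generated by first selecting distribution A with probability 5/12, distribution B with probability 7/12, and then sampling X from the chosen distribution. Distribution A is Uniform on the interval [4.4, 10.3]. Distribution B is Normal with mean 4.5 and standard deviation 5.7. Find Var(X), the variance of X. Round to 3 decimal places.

Per component, A: μ=7.35, E[X²]=56.9233; B: μ=4.5, E[X²]=52.74.
E[X] = 0.416667·7.35 + 0.583333·4.5 = 5.6875.
E[X²] = 0.416667·56.9233 + 0.583333·52.74 = 54.4831.
Var(X) = E[X²] − (E[X])² = 54.4831 − 32.3477 = 22.1354.

22.135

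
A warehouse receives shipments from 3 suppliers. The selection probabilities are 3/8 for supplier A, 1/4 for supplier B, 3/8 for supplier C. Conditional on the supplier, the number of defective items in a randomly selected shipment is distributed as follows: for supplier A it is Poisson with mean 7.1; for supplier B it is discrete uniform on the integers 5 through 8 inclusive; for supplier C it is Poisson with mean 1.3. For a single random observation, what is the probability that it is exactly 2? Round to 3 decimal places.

0.094

Conditional on each supplier, P(X = 2): A: 0.0207968; B: 0; C: 0.230289.
By total probability, P(X = 2) = 0.375·0.0207968 + 0.25·0 + 0.375·0.230289 = 0.0941573.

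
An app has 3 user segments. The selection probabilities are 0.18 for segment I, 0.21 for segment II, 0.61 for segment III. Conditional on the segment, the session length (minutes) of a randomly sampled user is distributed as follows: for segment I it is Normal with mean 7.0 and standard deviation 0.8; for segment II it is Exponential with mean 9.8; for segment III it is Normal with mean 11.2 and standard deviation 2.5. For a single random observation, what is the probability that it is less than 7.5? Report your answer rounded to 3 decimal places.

Conditional on each segment, P(X < 7.5): I: 0.734014; II: 0.534808; III: 0.0694366.
By total probability, P(X < 7.5) = 0.18·0.734014 + 0.21·0.534808 + 0.61·0.0694366 = 0.286789.

0.287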